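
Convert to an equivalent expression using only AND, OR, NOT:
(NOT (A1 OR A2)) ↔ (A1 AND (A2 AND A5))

((NOT (A1 OR A2)) AND (A1 AND (A2 AND A5))) OR ((A1 OR A2) AND NOT (A1 AND (A2 AND A5)))
(Biconditional = both true or both false)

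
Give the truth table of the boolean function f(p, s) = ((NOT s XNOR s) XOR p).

p | s | Output
--------------
0 | 0 | 0
0 | 1 | 0
1 | 0 | 1
1 | 1 | 1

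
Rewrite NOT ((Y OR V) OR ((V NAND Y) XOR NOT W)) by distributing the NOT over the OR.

NOT (Y OR V) AND NOT ((V NAND Y) XOR NOT W)
De Morgan's: NOT(OR of terms) = AND of negations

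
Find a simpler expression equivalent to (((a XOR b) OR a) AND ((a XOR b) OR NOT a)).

By distribution ((E OR v) AND (E OR NOT v) = E):
= (a XOR b)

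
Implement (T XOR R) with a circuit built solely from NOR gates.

((((T NOR R) NOR (T NOR R)) NOR ((T NOR R) NOR (T NOR R))) NOR ((((T NOR T) NOR (R NOR R)) NOR ((T NOR T) NOR (R NOR R))) NOR (((T NOR T) NOR (R NOR R)) NOR ((T NOR T) NOR (R NOR R)))))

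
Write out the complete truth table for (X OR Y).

Y | X | Output
--------------
0 | 0 | 0
0 | 1 | 1
1 | 0 | 1
1 | 1 | 1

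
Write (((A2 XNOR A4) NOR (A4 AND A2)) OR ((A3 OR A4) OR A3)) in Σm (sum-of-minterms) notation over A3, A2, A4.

Σm(1, 2, 3, 4, 5, 6, 7) = (NOT A3 AND NOT A2 AND A4) OR (NOT A3 AND A2 AND NOT A4) OR (NOT A3 AND A2 AND A4) OR (A3 AND NOT A2 AND NOT A4) OR (A3 AND NOT A2 AND A4) OR (A3 AND A2 AND NOT A4) OR (A3 AND A2 AND A4)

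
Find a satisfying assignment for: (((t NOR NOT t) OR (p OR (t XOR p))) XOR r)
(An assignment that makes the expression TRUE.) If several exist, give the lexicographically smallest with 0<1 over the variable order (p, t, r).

p=0, t=0, r=1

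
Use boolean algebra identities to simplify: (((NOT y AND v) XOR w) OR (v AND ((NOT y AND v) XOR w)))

By absorption (E OR (E AND v) = E):
= ((NOT y AND v) XOR w)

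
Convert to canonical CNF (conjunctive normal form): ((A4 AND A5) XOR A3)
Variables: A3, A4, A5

(A3 OR A4 OR A5) AND (A3 OR A4 OR NOT A5) AND (A3 OR NOT A4 OR A5) AND (NOT A3 OR NOT A4 OR NOT A5)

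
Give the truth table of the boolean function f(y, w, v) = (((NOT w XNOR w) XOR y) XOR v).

y | w | v | Output
------------------
0 | 0 | 0 | 0
0 | 0 | 1 | 1
0 | 1 | 0 | 0
0 | 1 | 1 | 1
1 | 0 | 0 | 1
1 | 0 | 1 | 0
1 | 1 | 0 | 1
1 | 1 | 1 | 0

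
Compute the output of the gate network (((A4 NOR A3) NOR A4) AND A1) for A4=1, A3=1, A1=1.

Substituting: (((1 NOR 1) NOR 1) AND 1)
= 0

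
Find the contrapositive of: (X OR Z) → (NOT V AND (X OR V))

Contrapositive: NOT (NOT V AND (X OR V)) → NOT (X OR Z)
Note: A statement and its contrapositive are logically equivalent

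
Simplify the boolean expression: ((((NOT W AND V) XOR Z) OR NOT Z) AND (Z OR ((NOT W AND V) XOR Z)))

By distribution ((E OR v) AND (E OR NOT v) = E):
= ((NOT W AND V) XOR Z)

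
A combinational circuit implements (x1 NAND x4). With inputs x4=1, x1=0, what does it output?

Substituting: (0 NAND 1)
= 1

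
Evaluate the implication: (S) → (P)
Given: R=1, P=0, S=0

Antecedent (S) = 0; consequent (P) = 0.
0 → 0 = 1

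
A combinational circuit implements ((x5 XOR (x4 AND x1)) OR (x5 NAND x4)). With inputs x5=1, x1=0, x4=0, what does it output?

Substituting: ((1 XOR (0 AND 0)) OR (1 NAND 0))
= 1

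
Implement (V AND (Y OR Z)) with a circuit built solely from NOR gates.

((V NOR V) NOR (((Y NOR Z) NOR (Y NOR Z)) NOR ((Y NOR Z) NOR (Y NOR Z))))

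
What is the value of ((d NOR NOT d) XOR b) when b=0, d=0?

Substituting: ((0 NOR NOT 0) XOR 0)
= 0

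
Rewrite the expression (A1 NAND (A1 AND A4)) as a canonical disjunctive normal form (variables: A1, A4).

(NOT A1 AND NOT A4) OR (NOT A1 AND A4) OR (A1 AND NOT A4)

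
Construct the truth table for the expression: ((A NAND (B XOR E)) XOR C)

C | E | B | A | Output
----------------------
0 | 0 | 0 | 0 | 1
0 | 0 | 0 | 1 | 1
0 | 0 | 1 | 0 | 1
0 | 0 | 1 | 1 | 0
0 | 1 | 0 | 0 | 1
0 | 1 | 0 | 1 | 0
0 | 1 | 1 | 0 | 1
0 | 1 | 1 | 1 | 1
1 | 0 | 0 | 0 | 0
1 | 0 | 0 | 1 | 0
1 | 0 | 1 | 0 | 0
1 | 0 | 1 | 1 | 1
1 | 1 | 0 | 0 | 0
1 | 1 | 0 | 1 | 1
1 | 1 | 1 | 0 | 0
1 | 1 | 1 | 1 | 0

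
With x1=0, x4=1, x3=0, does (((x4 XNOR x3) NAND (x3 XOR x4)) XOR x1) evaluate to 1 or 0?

Substituting: (((1 XNOR 0) NAND (0 XOR 1)) XOR 0)
= 1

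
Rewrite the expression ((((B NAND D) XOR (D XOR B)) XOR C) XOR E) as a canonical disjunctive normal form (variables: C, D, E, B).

(NOT C AND NOT D AND NOT E AND NOT B) OR (NOT C AND NOT D AND E AND B) OR (NOT C AND D AND E AND NOT B) OR (NOT C AND D AND E AND B) OR (C AND NOT D AND NOT E AND B) OR (C AND NOT D AND E AND NOT B) OR (C AND D AND NOT E AND NOT B) OR (C AND D AND NOT E AND B)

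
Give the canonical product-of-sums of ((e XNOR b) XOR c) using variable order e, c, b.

ΠM(1, 2, 4, 7) = (e OR c OR NOT b) AND (e OR NOT c OR b) AND (NOT e OR c OR b) AND (NOT e OR NOT c OR NOT b)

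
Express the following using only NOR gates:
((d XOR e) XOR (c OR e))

((((((((d NOR e) NOR (d NOR e)) NOR ((d NOR e) NOR (d NOR e))) NOR ((((d NOR d) NOR (e NOR e)) NOR ((d NOR d) NOR (e NOR e))) NOR (((d NOR d) NOR (e NOR e)) NOR ((d NOR d) NOR (e NOR e))))) NOR ((c NOR e) NOR (c NOR e))) NOR (((((d NOR e) NOR (d NOR e)) NOR ((d NOR e) NOR (d NOR e))) NOR ((((d NOR d) NOR (e NOR e)) NOR ((d NOR d) NOR (e NOR e))) NOR (((d NOR d) NOR (e NOR e)) NOR ((d NOR d) NOR (e NOR e))))) NOR ((c NOR e) NOR (c NOR e)))) NOR ((((((d NOR e) NOR (d NOR e)) NOR ((d NOR e) NOR (d NOR e))) NOR ((((d NOR d) NOR (e NOR e)) NOR ((d NOR d) NOR (e NOR e))) NOR (((d NOR d) NOR (e NOR e)) NOR ((d NOR d) NOR (e NOR e))))) NOR ((c NOR e) NOR (c NOR e))) NOR (((((d NOR e) NOR (d NOR e)) NOR ((d NOR e) NOR (d NOR e))) NOR ((((d NOR d) NOR (e NOR e)) NOR ((d NOR d) NOR (e NOR e))) NOR (((d NOR d) NOR (e NOR e)) NOR ((d NOR d) NOR (e NOR e))))) NOR ((c NOR e) NOR (c NOR e))))) NOR ((((((((d NOR e) NOR (d NOR e)) NOR ((d NOR e) NOR (d NOR e))) NOR ((((d NOR d) NOR (e NOR e)) NOR ((d NOR d) NOR (e NOR e))) NOR (((d NOR d) NOR (e NOR e)) NOR ((d NOR d) NOR (e NOR e))))) NOR ((((d NOR e) NOR (d NOR e)) NOR ((d NOR e) NOR (d NOR e))) NOR ((((d NOR d) NOR (e NOR e)) NOR ((d NOR d) NOR (e NOR e))) NOR (((d NOR d) NOR (e NOR e)) NOR ((d NOR d) NOR (e NOR e)))))) NOR (((c NOR e) NOR (c NOR e)) NOR ((c NOR e) NOR (c NOR e)))) NOR ((((((d NOR e) NOR (d NOR e)) NOR ((d NOR e) NOR (d NOR e))) NOR ((((d NOR d) NOR (e NOR e)) NOR ((d NOR d) NOR (e NOR e))) NOR (((d NOR d) NOR (e NOR e)) NOR ((d NOR d) NOR (e NOR e))))) NOR ((((d NOR e) NOR (d NOR e)) NOR ((d NOR e) NOR (d NOR e))) NOR ((((d NOR d) NOR (e NOR e)) NOR ((d NOR d) NOR (e NOR e))) NOR (((d NOR d) NOR (e NOR e)) NOR ((d NOR d) NOR (e NOR e)))))) NOR (((c NOR e) NOR (c NOR e)) NOR ((c NOR e) NOR (c NOR e))))) NOR (((((((d NOR e) NOR (d NOR e)) NOR ((d NOR e) NOR (d NOR e))) NOR ((((d NOR d) NOR (e NOR e)) NOR ((d NOR d) NOR (e NOR e))) NOR (((d NOR d) NOR (e NOR e)) NOR ((d NOR d) NOR (e NOR e))))) NOR ((((d NOR e) NOR (d NOR e)) NOR ((d NOR e) NOR (d NOR e))) NOR ((((d NOR d) NOR (e NOR e)) NOR ((d NOR d) NOR (e NOR e))) NOR (((d NOR d) NOR (e NOR e)) NOR ((d NOR d) NOR (e NOR e)))))) NOR (((c NOR e) NOR (c NOR e)) NOR ((c NOR e) NOR (c NOR e)))) NOR ((((((d NOR e) NOR (d NOR e)) NOR ((d NOR e) NOR (d NOR e))) NOR ((((d NOR d) NOR (e NOR e)) NOR ((d NOR d) NOR (e NOR e))) NOR (((d NOR d) NOR (e NOR e)) NOR ((d NOR d) NOR (e NOR e))))) NOR ((((d NOR e) NOR (d NOR e)) NOR ((d NOR e) NOR (d NOR e))) NOR ((((d NOR d) NOR (e NOR e)) NOR ((d NOR d) NOR (e NOR e))) NOR (((d NOR d) NOR (e NOR e)) NOR ((d NOR d) NOR (e NOR e)))))) NOR (((c NOR e) NOR (c NOR e)) NOR ((c NOR e) NOR (c NOR e)))))))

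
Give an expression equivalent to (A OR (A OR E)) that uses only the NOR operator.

((A NOR ((A NOR E) NOR (A NOR E))) NOR (A NOR ((A NOR E) NOR (A NOR E))))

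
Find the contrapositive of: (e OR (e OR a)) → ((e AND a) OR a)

Contrapositive: NOT ((e AND a) OR a) → NOT (e OR (e OR a))
Note: A statement and its contrapositive are logically equivalent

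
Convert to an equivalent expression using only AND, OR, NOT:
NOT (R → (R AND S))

R AND NOT (R AND S)
(Negated implication: NOT(A → B) = A AND NOT B)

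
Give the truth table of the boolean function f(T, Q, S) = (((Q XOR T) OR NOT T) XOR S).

T | Q | S | Output
------------------
0 | 0 | 0 | 1
0 | 0 | 1 | 0
0 | 1 | 0 | 1
0 | 1 | 1 | 0
1 | 0 | 0 | 1
1 | 0 | 1 | 0
1 | 1 | 0 | 0
1 | 1 | 1 | 1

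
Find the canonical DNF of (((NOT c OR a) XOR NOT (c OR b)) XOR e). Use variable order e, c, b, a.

(NOT e AND NOT c AND b AND NOT a) OR (NOT e AND NOT c AND b AND a) OR (NOT e AND c AND NOT b AND a) OR (NOT e AND c AND b AND a) OR (e AND NOT c AND NOT b AND NOT a) OR (e AND NOT c AND NOT b AND a) OR (e AND c AND NOT b AND NOT a) OR (e AND c AND b AND NOT a)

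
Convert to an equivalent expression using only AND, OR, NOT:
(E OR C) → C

NOT (E OR C) OR C
(Implication elimination: A → B = NOT A OR B)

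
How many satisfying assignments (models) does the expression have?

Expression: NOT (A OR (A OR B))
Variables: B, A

Satisfying assignments: (0,0)
Count: 1 out of 4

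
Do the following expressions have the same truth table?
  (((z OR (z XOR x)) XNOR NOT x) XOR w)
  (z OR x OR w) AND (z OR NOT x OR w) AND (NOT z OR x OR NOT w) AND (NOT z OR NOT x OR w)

Yes, they are equivalent — the two output columns agree on all 8 assignments:
z | x | w | Expression 1 | Expression 2
---------------------------------------
0 | 0 | 0 | 0 | 0
0 | 0 | 1 | 1 | 1
0 | 1 | 0 | 0 | 0
0 | 1 | 1 | 1 | 1
1 | 0 | 0 | 1 | 1
1 | 0 | 1 | 0 | 0
1 | 1 | 0 | 0 | 0
1 | 1 | 1 | 1 | 1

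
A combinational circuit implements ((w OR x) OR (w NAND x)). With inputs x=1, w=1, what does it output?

Substituting: ((1 OR 1) OR (1 NAND 1))
= 1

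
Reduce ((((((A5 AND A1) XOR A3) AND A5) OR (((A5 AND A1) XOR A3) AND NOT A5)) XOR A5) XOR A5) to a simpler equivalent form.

By XOR self-cancellation ((E XOR v) XOR v = E) then distribution ((E AND v) OR (E AND NOT v) = E):
= ((A5 AND A1) XOR A3)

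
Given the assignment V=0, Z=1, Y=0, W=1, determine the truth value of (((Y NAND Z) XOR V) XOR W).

Substituting: (((0 NAND 1) XOR 0) XOR 1)
= 0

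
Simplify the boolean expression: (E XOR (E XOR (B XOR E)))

By XOR self-cancellation ((E XOR v) XOR v = E):
= (B XOR E)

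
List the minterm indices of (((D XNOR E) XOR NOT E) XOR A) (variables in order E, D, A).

Σm(1, 2, 5, 6) = (NOT E AND NOT D AND A) OR (NOT E AND D AND NOT A) OR (E AND NOT D AND A) OR (E AND D AND NOT A)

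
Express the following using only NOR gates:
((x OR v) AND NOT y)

((((x NOR v) NOR (x NOR v)) NOR ((x NOR v) NOR (x NOR v))) NOR ((y NOR y) NOR (y NOR y)))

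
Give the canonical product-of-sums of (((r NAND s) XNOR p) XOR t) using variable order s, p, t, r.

ΠM(0, 1, 6, 7, 8, 11, 13, 14) = (s OR p OR t OR r) AND (s OR p OR t OR NOT r) AND (s OR NOT p OR NOT t OR r) AND (s OR NOT p OR NOT t OR NOT r) AND (NOT s OR p OR t OR r) AND (NOT s OR p OR NOT t OR NOT r) AND (NOT s OR NOT p OR t OR NOT r) AND (NOT s OR NOT p OR NOT t OR r)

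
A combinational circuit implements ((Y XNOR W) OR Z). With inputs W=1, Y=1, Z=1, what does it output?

Substituting: ((1 XNOR 1) OR 1)
= 1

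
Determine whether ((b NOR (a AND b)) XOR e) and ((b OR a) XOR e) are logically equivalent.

No. Counterexample: with a=0, e=0, b=0, Expression 1 = 1 but Expression 2 = 0.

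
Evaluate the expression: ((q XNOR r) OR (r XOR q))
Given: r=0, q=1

Substituting: ((1 XNOR 0) OR (0 XOR 1))
= 1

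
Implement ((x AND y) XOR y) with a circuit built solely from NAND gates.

((((x NAND y) NAND (x NAND y)) NAND (((x NAND y) NAND (x NAND y)) NAND y)) NAND (y NAND (((x NAND y) NAND (x NAND y)) NAND y)))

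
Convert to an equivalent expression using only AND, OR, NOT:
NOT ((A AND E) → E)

(A AND E) AND NOT E
(Negated implication: NOT(A → B) = A AND NOT B)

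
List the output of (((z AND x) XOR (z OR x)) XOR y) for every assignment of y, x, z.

y | x | z | Output
------------------
0 | 0 | 0 | 0
0 | 0 | 1 | 1
0 | 1 | 0 | 1
0 | 1 | 1 | 0
1 | 0 | 0 | 1
1 | 0 | 1 | 0
1 | 1 | 0 | 0
1 | 1 | 1 | 1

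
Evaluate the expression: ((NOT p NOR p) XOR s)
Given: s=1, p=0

Substituting: ((NOT 0 NOR 0) XOR 1)
= 1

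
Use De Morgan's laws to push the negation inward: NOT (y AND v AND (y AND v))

NOT y OR NOT v OR NOT (y AND v)
De Morgan's: NOT(AND of terms) = OR of negations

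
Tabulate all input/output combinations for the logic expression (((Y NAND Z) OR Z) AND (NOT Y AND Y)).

Z | Y | Output
--------------
0 | 0 | 0
0 | 1 | 0
1 | 0 | 0
1 | 1 | 0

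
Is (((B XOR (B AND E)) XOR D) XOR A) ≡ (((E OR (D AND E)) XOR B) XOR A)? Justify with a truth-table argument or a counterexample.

No. Counterexample: with D=0, B=0, A=0, E=1, Expression 1 = 0 but Expression 2 = 1.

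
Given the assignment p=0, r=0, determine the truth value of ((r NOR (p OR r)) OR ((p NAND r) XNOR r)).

Substituting: ((0 NOR (0 OR 0)) OR ((0 NAND 0) XNOR 0))
= 1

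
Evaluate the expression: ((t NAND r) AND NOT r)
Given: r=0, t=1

Substituting: ((1 NAND 0) AND NOT 0)
= 1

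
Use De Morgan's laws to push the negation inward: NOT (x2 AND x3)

NOT x2 OR NOT x3
De Morgan's: NOT(AND of terms) = OR of negations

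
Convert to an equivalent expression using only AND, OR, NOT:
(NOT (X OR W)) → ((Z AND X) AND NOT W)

(X OR W) OR ((Z AND X) AND NOT W)
(Implication elimination: A → B = NOT A OR B)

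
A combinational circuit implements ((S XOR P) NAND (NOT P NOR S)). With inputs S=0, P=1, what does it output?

Substituting: ((0 XOR 1) NAND (NOT 1 NOR 0))
= 0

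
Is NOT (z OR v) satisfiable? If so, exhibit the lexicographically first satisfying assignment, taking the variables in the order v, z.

v=0, z=0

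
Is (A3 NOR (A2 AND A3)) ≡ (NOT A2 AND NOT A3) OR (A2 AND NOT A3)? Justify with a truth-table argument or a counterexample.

Yes, they are equivalent — the two output columns agree on all 4 assignments:
A2 | A3 | Expression 1 | Expression 2
-------------------------------------
0 | 0 | 1 | 1
0 | 1 | 0 | 0
1 | 0 | 1 | 1
1 | 1 | 0 | 0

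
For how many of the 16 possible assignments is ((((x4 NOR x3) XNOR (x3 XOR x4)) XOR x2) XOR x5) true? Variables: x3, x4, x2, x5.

Satisfying assignments: (0,0,0,1), (0,0,1,0), (0,1,0,1), (0,1,1,0), (1,0,0,1), (1,0,1,0), (1,1,0,0), (1,1,1,1)
Count: 8 out of 16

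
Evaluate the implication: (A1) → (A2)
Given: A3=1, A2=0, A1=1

Antecedent (A1) = 1; consequent (A2) = 0.
1 → 0 = 0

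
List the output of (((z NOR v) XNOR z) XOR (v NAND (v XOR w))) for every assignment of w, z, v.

w | z | v | Output
------------------
0 | 0 | 0 | 1
0 | 0 | 1 | 1
0 | 1 | 0 | 1
0 | 1 | 1 | 0
1 | 0 | 0 | 1
1 | 0 | 1 | 0
1 | 1 | 0 | 1
1 | 1 | 1 | 1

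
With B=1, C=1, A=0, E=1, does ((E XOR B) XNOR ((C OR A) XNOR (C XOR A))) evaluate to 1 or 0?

Substituting: ((1 XOR 1) XNOR ((1 OR 0) XNOR (1 XOR 0)))
= 0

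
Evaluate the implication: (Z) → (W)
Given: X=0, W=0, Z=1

Antecedent (Z) = 1; consequent (W) = 0.
1 → 0 = 0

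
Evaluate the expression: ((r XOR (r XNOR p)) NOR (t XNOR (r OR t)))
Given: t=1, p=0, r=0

Substituting: ((0 XOR (0 XNOR 0)) NOR (1 XNOR (0 OR 1)))
= 0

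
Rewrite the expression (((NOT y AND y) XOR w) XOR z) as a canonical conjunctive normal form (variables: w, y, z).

(w OR y OR z) AND (w OR NOT y OR z) AND (NOT w OR y OR NOT z) AND (NOT w OR NOT y OR NOT z)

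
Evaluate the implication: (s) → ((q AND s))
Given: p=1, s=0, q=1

Antecedent (s) = 0; consequent ((q AND s)) = 0.
0 → 0 = 1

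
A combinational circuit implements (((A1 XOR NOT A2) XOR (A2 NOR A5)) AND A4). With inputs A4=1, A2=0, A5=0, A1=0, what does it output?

Substituting: (((0 XOR NOT 0) XOR (0 NOR 0)) AND 1)
= 0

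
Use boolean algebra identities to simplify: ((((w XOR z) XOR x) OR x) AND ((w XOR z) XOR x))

By absorption (E AND (E OR v) = E):
= ((w XOR z) XOR x)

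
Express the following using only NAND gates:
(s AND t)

((s NAND t) NAND (s NAND t))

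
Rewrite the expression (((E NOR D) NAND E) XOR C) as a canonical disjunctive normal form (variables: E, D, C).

(NOT E AND NOT D AND NOT C) OR (NOT E AND D AND NOT C) OR (E AND NOT D AND NOT C) OR (E AND D AND NOT C)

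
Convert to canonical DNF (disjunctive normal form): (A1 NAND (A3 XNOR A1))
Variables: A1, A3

(NOT A1 AND NOT A3) OR (NOT A1 AND A3) OR (A1 AND NOT A3)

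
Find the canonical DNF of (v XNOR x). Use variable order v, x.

(NOT v AND NOT x) OR (v AND x)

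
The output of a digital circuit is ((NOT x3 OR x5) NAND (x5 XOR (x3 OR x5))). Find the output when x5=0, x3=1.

Substituting: ((NOT 1 OR 0) NAND (0 XOR (1 OR 0)))
= 1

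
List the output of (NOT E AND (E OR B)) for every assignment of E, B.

E | B | Output
--------------
0 | 0 | 0
0 | 1 | 1
1 | 0 | 0
1 | 1 | 0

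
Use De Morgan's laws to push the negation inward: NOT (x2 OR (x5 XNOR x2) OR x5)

NOT x2 AND NOT (x5 XNOR x2) AND NOT x5
De Morgan's: NOT(OR of terms) = AND of negations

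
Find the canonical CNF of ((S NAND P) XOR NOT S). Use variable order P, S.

(P OR S) AND (NOT P OR S) AND (NOT P OR NOT S)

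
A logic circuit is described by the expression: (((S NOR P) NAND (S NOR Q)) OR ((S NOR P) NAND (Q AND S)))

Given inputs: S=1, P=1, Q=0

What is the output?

Substituting: (((1 NOR 1) NAND (1 NOR 0)) OR ((1 NOR 1) NAND (0 AND 1)))
= 1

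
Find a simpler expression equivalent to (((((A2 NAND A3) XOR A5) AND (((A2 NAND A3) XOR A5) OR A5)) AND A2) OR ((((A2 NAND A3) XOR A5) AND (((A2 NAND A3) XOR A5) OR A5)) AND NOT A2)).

By distribution ((E AND v) OR (E AND NOT v) = E) then absorption (E AND (E OR v) = E):
= ((A2 NAND A3) XOR A5)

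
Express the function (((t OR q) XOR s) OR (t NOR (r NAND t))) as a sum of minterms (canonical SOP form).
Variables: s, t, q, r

Σm(2, 3, 4, 5, 6, 7, 8, 9) = (NOT s AND NOT t AND q AND NOT r) OR (NOT s AND NOT t AND q AND r) OR (NOT s AND t AND NOT q AND NOT r) OR (NOT s AND t AND NOT q AND r) OR (NOT s AND t AND q AND NOT r) OR (NOT s AND t AND q AND r) OR (s AND NOT t AND NOT q AND NOT r) OR (s AND NOT t AND NOT q AND r)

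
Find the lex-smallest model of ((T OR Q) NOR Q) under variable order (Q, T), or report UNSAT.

Q=0, T=0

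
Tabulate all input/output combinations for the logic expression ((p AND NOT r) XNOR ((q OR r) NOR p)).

q | p | r | Output
------------------
0 | 0 | 0 | 0
0 | 0 | 1 | 1
0 | 1 | 0 | 0
0 | 1 | 1 | 1
1 | 0 | 0 | 1
1 | 0 | 1 | 1
1 | 1 | 0 | 0
1 | 1 | 1 | 1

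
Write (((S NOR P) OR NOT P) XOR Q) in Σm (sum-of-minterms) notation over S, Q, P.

Σm(0, 3, 4, 7) = (NOT S AND NOT Q AND NOT P) OR (NOT S AND Q AND P) OR (S AND NOT Q AND NOT P) OR (S AND Q AND P)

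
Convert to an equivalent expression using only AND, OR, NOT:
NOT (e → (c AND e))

e AND NOT (c AND e)
(Negated implication: NOT(A → B) = A AND NOT B)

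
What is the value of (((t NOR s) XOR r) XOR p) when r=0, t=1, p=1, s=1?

Substituting: (((1 NOR 1) XOR 0) XOR 1)
= 1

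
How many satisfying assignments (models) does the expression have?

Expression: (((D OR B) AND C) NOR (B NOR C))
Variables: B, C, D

Satisfying assignments: (0,1,0), (1,0,0), (1,0,1)
Count: 3 out of 8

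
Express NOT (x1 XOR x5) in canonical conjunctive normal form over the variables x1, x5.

(x1 OR NOT x5) AND (NOT x1 OR x5)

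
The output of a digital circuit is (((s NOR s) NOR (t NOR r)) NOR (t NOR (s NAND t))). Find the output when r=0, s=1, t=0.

Substituting: (((1 NOR 1) NOR (0 NOR 0)) NOR (0 NOR (1 NAND 0)))
= 1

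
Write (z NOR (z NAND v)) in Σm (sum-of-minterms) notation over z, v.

Σm() = FALSE (no minterms)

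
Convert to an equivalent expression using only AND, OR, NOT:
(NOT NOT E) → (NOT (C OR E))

NOT E OR (NOT (C OR E))
(Implication elimination: A → B = NOT A OR B)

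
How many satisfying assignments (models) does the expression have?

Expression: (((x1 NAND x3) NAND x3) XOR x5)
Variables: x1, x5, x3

Satisfying assignments: (0,0,0), (0,1,1), (1,0,0), (1,0,1)
Count: 4 out of 8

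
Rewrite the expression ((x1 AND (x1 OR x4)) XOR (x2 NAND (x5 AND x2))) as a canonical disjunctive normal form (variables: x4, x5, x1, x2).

(NOT x4 AND NOT x5 AND NOT x1 AND NOT x2) OR (NOT x4 AND NOT x5 AND NOT x1 AND x2) OR (NOT x4 AND x5 AND NOT x1 AND NOT x2) OR (NOT x4 AND x5 AND x1 AND x2) OR (x4 AND NOT x5 AND NOT x1 AND NOT x2) OR (x4 AND NOT x5 AND NOT x1 AND x2) OR (x4 AND x5 AND NOT x1 AND NOT x2) OR (x4 AND x5 AND x1 AND x2)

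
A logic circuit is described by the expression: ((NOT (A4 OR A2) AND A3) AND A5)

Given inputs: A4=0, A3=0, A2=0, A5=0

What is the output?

Substituting: ((NOT (0 OR 0) AND 0) AND 0)
= 0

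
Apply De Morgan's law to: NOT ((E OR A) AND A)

NOT (E OR A) OR NOT A
De Morgan's: NOT(AND of terms) = OR of negations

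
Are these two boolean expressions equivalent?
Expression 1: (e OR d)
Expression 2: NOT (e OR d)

No. Counterexample: with e=0, d=0, Expression 1 = 0 but Expression 2 = 1.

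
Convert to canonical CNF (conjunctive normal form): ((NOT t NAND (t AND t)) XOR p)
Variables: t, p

(t OR NOT p) AND (NOT t OR NOT p)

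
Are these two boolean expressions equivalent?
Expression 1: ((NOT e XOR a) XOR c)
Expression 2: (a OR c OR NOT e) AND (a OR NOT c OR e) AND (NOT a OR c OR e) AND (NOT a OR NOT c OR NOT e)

Yes, they are equivalent — the two output columns agree on all 8 assignments:
a | c | e | Expression 1 | Expression 2
---------------------------------------
0 | 0 | 0 | 1 | 1
0 | 0 | 1 | 0 | 0
0 | 1 | 0 | 0 | 0
0 | 1 | 1 | 1 | 1
1 | 0 | 0 | 0 | 0
1 | 0 | 1 | 1 | 1
1 | 1 | 0 | 1 | 1
1 | 1 | 1 | 0 | 0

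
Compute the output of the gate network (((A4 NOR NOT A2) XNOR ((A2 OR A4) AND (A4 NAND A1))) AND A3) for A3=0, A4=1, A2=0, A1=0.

Substituting: (((1 NOR NOT 0) XNOR ((0 OR 1) AND (1 NAND 0))) AND 0)
= 0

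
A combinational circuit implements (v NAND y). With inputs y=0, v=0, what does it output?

Substituting: (0 NAND 0)
= 1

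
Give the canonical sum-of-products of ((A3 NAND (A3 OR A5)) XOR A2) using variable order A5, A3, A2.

Σm(0, 3, 4, 7) = (NOT A5 AND NOT A3 AND NOT A2) OR (NOT A5 AND A3 AND A2) OR (A5 AND NOT A3 AND NOT A2) OR (A5 AND A3 AND A2)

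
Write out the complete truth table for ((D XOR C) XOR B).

C | D | B | Output
------------------
0 | 0 | 0 | 0
0 | 0 | 1 | 1
0 | 1 | 0 | 1
0 | 1 | 1 | 0
1 | 0 | 0 | 1
1 | 0 | 1 | 0
1 | 1 | 0 | 0
1 | 1 | 1 | 1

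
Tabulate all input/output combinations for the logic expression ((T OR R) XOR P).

R | T | P | Output
------------------
0 | 0 | 0 | 0
0 | 0 | 1 | 1
0 | 1 | 0 | 1
0 | 1 | 1 | 0
1 | 0 | 0 | 1
1 | 0 | 1 | 0
1 | 1 | 0 | 1
1 | 1 | 1 | 0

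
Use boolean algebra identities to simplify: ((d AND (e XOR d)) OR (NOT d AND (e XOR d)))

By distribution ((E AND v) OR (E AND NOT v) = E):
= (e XOR d)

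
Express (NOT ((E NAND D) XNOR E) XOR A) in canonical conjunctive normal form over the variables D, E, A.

(D OR E OR NOT A) AND (D OR NOT E OR A) AND (NOT D OR E OR NOT A) AND (NOT D OR NOT E OR NOT A)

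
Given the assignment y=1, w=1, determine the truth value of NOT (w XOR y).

Substituting: NOT (1 XOR 1)
= 1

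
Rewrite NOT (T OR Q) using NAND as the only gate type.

(((T NAND T) NAND (Q NAND Q)) NAND ((T NAND T) NAND (Q NAND Q)))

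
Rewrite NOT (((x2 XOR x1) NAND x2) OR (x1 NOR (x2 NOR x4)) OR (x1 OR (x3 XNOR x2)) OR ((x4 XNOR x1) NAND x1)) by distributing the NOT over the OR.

NOT ((x2 XOR x1) NAND x2) AND NOT (x1 NOR (x2 NOR x4)) AND NOT (x1 OR (x3 XNOR x2)) AND NOT ((x4 XNOR x1) NAND x1)
De Morgan's: NOT(OR of terms) = AND of negations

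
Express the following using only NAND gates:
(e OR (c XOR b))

((e NAND e) NAND (((c NAND (c NAND b)) NAND (b NAND (c NAND b))) NAND ((c NAND (c NAND b)) NAND (b NAND (c NAND b)))))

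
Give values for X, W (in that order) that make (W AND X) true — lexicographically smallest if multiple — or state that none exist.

X=1, W=1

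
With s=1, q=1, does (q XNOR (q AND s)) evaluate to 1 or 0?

Substituting: (1 XNOR (1 AND 1))
= 1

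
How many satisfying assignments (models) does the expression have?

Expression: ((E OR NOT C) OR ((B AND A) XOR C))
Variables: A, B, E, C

Satisfying assignments: (0,0,0,0), (0,0,0,1), (0,0,1,0), (0,0,1,1), (0,1,0,0), (0,1,0,1), (0,1,1,0), (0,1,1,1), (1,0,0,0), (1,0,0,1), (1,0,1,0), (1,0,1,1), (1,1,0,0), (1,1,1,0), (1,1,1,1)
Count: 15 out of 16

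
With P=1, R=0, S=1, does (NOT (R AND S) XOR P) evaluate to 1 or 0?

Substituting: (NOT (0 AND 1) XOR 1)
= 0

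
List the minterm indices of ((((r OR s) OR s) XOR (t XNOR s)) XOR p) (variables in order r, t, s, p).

Σm(0, 2, 5, 7, 9, 10, 12, 15) = (NOT r AND NOT t AND NOT s AND NOT p) OR (NOT r AND NOT t AND s AND NOT p) OR (NOT r AND t AND NOT s AND p) OR (NOT r AND t AND s AND p) OR (r AND NOT t AND NOT s AND p) OR (r AND NOT t AND s AND NOT p) OR (r AND t AND NOT s AND NOT p) OR (r AND t AND s AND p)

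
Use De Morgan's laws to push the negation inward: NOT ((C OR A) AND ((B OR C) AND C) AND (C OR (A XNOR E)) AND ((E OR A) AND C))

NOT (C OR A) OR NOT ((B OR C) AND C) OR NOT (C OR (A XNOR E)) OR NOT ((E OR A) AND C)
De Morgan's: NOT(AND of terms) = OR of negations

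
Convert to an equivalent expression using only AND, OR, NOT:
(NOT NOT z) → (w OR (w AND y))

NOT z OR (w OR (w AND y))
(Implication elimination: A → B = NOT A OR B)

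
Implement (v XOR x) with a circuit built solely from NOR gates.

((((v NOR x) NOR (v NOR x)) NOR ((v NOR x) NOR (v NOR x))) NOR ((((v NOR v) NOR (x NOR x)) NOR ((v NOR v) NOR (x NOR x))) NOR (((v NOR v) NOR (x NOR x)) NOR ((v NOR v) NOR (x NOR x)))))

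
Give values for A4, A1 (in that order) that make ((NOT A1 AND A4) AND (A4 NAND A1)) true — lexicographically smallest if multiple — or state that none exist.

A4=1, A1=0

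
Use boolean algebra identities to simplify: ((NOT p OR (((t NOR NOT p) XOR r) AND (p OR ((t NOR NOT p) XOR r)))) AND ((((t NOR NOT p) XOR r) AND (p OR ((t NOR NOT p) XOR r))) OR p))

By distribution ((E OR v) AND (E OR NOT v) = E) then absorption (E AND (E OR v) = E):
= ((t NOR NOT p) XOR r)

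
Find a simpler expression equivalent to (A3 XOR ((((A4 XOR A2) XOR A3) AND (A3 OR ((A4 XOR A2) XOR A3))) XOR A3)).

By XOR self-cancellation ((E XOR v) XOR v = E) then absorption (E AND (E OR v) = E):
= ((A4 XOR A2) XOR A3)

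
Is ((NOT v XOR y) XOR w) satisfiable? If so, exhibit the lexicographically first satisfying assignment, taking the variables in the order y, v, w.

y=0, v=0, w=0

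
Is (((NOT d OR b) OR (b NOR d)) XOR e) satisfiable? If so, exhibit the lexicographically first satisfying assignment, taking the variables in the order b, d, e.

b=0, d=0, e=0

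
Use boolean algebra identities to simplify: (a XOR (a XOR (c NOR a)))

By XOR self-cancellation ((E XOR v) XOR v = E):
= (c NOR a)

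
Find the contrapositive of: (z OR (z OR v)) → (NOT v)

Contrapositive: v → NOT (z OR (z OR v))
Note: A statement and its contrapositive are logically equivalent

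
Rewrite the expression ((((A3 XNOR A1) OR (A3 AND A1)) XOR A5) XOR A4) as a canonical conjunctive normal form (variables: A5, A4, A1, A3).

(A5 OR A4 OR A1 OR NOT A3) AND (A5 OR A4 OR NOT A1 OR A3) AND (A5 OR NOT A4 OR A1 OR A3) AND (A5 OR NOT A4 OR NOT A1 OR NOT A3) AND (NOT A5 OR A4 OR A1 OR A3) AND (NOT A5 OR A4 OR NOT A1 OR NOT A3) AND (NOT A5 OR NOT A4 OR A1 OR NOT A3) AND (NOT A5 OR NOT A4 OR NOT A1 OR A3)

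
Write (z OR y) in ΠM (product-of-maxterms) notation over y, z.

ΠM(0) = (y OR z)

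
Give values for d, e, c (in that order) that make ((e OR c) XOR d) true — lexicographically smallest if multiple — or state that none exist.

d=0, e=0, c=1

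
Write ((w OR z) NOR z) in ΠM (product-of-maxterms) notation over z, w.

ΠM(1, 2, 3) = (z OR NOT w) AND (NOT z OR w) AND (NOT z OR NOT w)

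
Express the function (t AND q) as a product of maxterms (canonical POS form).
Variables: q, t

ΠM(0, 1, 2) = (q OR t) AND (q OR NOT t) AND (NOT q OR t)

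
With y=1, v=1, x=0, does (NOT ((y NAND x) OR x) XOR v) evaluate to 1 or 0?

Substituting: (NOT ((1 NAND 0) OR 0) XOR 1)
= 1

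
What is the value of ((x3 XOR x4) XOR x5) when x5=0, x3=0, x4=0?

Substituting: ((0 XOR 0) XOR 0)
= 0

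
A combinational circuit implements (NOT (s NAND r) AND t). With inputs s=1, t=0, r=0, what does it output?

Substituting: (NOT (1 NAND 0) AND 0)
= 0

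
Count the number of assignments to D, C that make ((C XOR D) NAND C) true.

Satisfying assignments: (0,0), (1,0), (1,1)
Count: 3 out of 4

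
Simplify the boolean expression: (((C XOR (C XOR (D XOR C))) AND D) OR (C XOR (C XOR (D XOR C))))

By absorption (E OR (E AND v) = E) then XOR self-cancellation ((E XOR v) XOR v = E):
= (D XOR C)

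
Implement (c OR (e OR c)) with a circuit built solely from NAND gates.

((c NAND c) NAND (((e NAND e) NAND (c NAND c)) NAND ((e NAND e) NAND (c NAND c))))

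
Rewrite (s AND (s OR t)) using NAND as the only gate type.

((s NAND ((s NAND s) NAND (t NAND t))) NAND (s NAND ((s NAND s) NAND (t NAND t))))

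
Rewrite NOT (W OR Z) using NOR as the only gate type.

(((W NOR Z) NOR (W NOR Z)) NOR ((W NOR Z) NOR (W NOR Z)))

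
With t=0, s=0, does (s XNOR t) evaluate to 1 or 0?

Substituting: (0 XNOR 0)
= 1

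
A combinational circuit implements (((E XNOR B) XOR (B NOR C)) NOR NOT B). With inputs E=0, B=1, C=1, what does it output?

Substituting: (((0 XNOR 1) XOR (1 NOR 1)) NOR NOT 1)
= 1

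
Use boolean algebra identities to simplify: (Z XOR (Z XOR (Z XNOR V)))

By XOR self-cancellation ((E XOR v) XOR v = E):
= (Z XNOR V)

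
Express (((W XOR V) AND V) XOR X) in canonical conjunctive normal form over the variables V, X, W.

(V OR X OR W) AND (V OR X OR NOT W) AND (NOT V OR X OR NOT W) AND (NOT V OR NOT X OR W)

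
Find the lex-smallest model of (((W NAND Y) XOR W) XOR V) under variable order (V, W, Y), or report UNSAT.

V=0, W=0, Y=0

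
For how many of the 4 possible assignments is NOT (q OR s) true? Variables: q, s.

Satisfying assignments: (0,0)
Count: 1 out of 4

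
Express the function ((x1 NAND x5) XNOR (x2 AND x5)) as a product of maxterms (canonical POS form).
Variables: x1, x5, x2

ΠM(0, 1, 2, 4, 5, 7) = (x1 OR x5 OR x2) AND (x1 OR x5 OR NOT x2) AND (x1 OR NOT x5 OR x2) AND (NOT x1 OR x5 OR x2) AND (NOT x1 OR x5 OR NOT x2) AND (NOT x1 OR NOT x5 OR NOT x2)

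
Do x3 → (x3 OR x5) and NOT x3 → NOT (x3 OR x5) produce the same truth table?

No, Inverse is not equivalent to original (counterexample: x3=0, x5=1)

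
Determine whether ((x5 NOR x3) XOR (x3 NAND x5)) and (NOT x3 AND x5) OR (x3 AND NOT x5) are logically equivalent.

Yes, they are equivalent — the two output columns agree on all 4 assignments:
x3 | x5 | Expression 1 | Expression 2
-------------------------------------
0 | 0 | 0 | 0
0 | 1 | 1 | 1
1 | 0 | 1 | 1
1 | 1 | 0 | 0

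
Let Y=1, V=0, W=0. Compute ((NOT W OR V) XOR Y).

Substituting: ((NOT 0 OR 0) XOR 1)
= 0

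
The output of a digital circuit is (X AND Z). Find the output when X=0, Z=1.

Substituting: (0 AND 1)
= 0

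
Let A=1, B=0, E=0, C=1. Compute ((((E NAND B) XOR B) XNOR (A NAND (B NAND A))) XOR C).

Substituting: ((((0 NAND 0) XOR 0) XNOR (1 NAND (0 NAND 1))) XOR 1)
= 1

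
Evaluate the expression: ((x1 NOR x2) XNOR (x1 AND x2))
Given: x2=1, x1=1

Substituting: ((1 NOR 1) XNOR (1 AND 1))
= 0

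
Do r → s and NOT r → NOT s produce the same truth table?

No, Inverse is not equivalent to original (counterexample: r=0, s=1)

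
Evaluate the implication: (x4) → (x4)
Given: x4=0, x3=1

Antecedent (x4) = 0; consequent (x4) = 0.
0 → 0 = 1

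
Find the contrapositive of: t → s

Contrapositive: NOT s → NOT t
Note: A statement and its contrapositive are logically equivalent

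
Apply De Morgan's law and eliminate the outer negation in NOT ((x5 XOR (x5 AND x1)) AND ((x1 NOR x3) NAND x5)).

NOT (x5 XOR (x5 AND x1)) OR NOT ((x1 NOR x3) NAND x5)
De Morgan's: NOT(AND of terms) = OR of negations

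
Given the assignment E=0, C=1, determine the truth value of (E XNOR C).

Substituting: (0 XNOR 1)
= 0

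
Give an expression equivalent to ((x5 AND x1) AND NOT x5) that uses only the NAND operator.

((((x5 NAND x1) NAND (x5 NAND x1)) NAND (x5 NAND x5)) NAND (((x5 NAND x1) NAND (x5 NAND x1)) NAND (x5 NAND x5)))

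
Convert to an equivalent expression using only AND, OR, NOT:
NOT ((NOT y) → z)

(NOT y) AND NOT z
(Negated implication: NOT(A → B) = A AND NOT B)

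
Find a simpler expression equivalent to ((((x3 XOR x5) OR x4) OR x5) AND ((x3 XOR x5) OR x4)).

By absorption (E AND (E OR v) = E):
= ((x3 XOR x5) OR x4)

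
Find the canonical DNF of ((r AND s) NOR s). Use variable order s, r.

(NOT s AND NOT r) OR (NOT s AND r)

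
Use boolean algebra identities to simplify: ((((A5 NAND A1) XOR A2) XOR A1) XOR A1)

By XOR self-cancellation ((E XOR v) XOR v = E):
= ((A5 NAND A1) XOR A2)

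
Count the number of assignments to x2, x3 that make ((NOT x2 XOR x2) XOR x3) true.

Satisfying assignments: (0,0), (1,0)
Count: 2 out of 4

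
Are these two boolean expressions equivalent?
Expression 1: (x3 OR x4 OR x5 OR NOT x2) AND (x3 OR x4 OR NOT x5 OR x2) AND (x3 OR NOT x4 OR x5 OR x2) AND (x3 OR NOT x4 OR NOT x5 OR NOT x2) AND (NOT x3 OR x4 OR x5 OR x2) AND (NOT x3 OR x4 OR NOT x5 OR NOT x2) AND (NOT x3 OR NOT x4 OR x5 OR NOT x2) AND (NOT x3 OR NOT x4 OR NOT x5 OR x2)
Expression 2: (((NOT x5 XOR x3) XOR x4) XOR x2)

Yes, they are equivalent — the two output columns agree on all 16 assignments:
x3 | x4 | x5 | x2 | Expression 1 | Expression 2
-----------------------------------------------
0 | 0 | 0 | 0 | 1 | 1
0 | 0 | 0 | 1 | 0 | 0
0 | 0 | 1 | 0 | 0 | 0
0 | 0 | 1 | 1 | 1 | 1
0 | 1 | 0 | 0 | 0 | 0
0 | 1 | 0 | 1 | 1 | 1
0 | 1 | 1 | 0 | 1 | 1
0 | 1 | 1 | 1 | 0 | 0
1 | 0 | 0 | 0 | 0 | 0
1 | 0 | 0 | 1 | 1 | 1
1 | 0 | 1 | 0 | 1 | 1
1 | 0 | 1 | 1 | 0 | 0
1 | 1 | 0 | 0 | 1 | 1
1 | 1 | 0 | 1 | 0 | 0
1 | 1 | 1 | 0 | 0 | 0
1 | 1 | 1 | 1 | 1 | 1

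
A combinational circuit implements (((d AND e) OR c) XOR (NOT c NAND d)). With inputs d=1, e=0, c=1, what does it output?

Substituting: (((1 AND 0) OR 1) XOR (NOT 1 NAND 1))
= 0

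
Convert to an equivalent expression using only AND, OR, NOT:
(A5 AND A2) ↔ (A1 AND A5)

((A5 AND A2) AND (A1 AND A5)) OR (NOT (A5 AND A2) AND NOT (A1 AND A5))
(Biconditional = both true or both false)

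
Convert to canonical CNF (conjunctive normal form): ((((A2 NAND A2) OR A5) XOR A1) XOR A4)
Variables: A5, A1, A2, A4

(A5 OR A1 OR A2 OR NOT A4) AND (A5 OR A1 OR NOT A2 OR A4) AND (A5 OR NOT A1 OR A2 OR A4) AND (A5 OR NOT A1 OR NOT A2 OR NOT A4) AND (NOT A5 OR A1 OR A2 OR NOT A4) AND (NOT A5 OR A1 OR NOT A2 OR NOT A4) AND (NOT A5 OR NOT A1 OR A2 OR A4) AND (NOT A5 OR NOT A1 OR NOT A2 OR A4)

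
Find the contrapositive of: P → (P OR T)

Contrapositive: NOT (P OR T) → NOT P
Note: A statement and its contrapositive are logically equivalent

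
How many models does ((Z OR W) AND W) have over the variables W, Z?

Satisfying assignments: (1,0), (1,1)
Count: 2 out of 4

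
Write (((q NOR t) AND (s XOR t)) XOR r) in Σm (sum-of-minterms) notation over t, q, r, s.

Σm(1, 2, 6, 7, 10, 11, 14, 15) = (NOT t AND NOT q AND NOT r AND s) OR (NOT t AND NOT q AND r AND NOT s) OR (NOT t AND q AND r AND NOT s) OR (NOT t AND q AND r AND s) OR (t AND NOT q AND r AND NOT s) OR (t AND NOT q AND r AND s) OR (t AND q AND r AND NOT s) OR (t AND q AND r AND s)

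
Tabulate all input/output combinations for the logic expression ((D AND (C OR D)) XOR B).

B | C | D | Output
------------------
0 | 0 | 0 | 0
0 | 0 | 1 | 1
0 | 1 | 0 | 0
0 | 1 | 1 | 1
1 | 0 | 0 | 1
1 | 0 | 1 | 0
1 | 1 | 0 | 1
1 | 1 | 1 | 0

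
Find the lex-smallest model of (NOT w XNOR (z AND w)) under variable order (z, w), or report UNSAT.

z=0, w=1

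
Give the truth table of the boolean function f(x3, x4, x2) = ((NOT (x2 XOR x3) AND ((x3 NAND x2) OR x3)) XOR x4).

x3 | x4 | x2 | Output
---------------------
0 | 0 | 0 | 1
0 | 0 | 1 | 0
0 | 1 | 0 | 0
0 | 1 | 1 | 1
1 | 0 | 0 | 0
1 | 0 | 1 | 1
1 | 1 | 0 | 1
1 | 1 | 1 | 0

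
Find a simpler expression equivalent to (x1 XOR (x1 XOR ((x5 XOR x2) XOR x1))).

By XOR self-cancellation ((E XOR v) XOR v = E):
= ((x5 XOR x2) XOR x1)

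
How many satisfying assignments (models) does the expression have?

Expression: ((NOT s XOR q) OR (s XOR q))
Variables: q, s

Satisfying assignments: (0,0), (0,1), (1,0), (1,1)
Count: 4 out of 4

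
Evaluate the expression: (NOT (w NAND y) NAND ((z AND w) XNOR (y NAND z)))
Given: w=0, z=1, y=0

Substituting: (NOT (0 NAND 0) NAND ((1 AND 0) XNOR (0 NAND 1)))
= 1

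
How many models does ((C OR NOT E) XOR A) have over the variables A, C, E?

Satisfying assignments: (0,0,0), (0,1,0), (0,1,1), (1,0,1)
Count: 4 out of 8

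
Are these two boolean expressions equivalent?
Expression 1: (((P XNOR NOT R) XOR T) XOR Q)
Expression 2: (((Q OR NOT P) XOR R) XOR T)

No. Counterexample: with R=0, T=0, Q=0, P=0, Expression 1 = 0 but Expression 2 = 1.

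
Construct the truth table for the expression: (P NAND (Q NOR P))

Q | P | Output
--------------
0 | 0 | 1
0 | 1 | 1
1 | 0 | 1
1 | 1 | 1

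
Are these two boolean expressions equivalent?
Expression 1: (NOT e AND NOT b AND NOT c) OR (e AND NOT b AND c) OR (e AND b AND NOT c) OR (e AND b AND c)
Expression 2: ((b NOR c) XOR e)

Yes, they are equivalent — the two output columns agree on all 8 assignments:
e | b | c | Expression 1 | Expression 2
---------------------------------------
0 | 0 | 0 | 1 | 1
0 | 0 | 1 | 0 | 0
0 | 1 | 0 | 0 | 0
0 | 1 | 1 | 0 | 0
1 | 0 | 0 | 0 | 0
1 | 0 | 1 | 1 | 1
1 | 1 | 0 | 1 | 1
1 | 1 | 1 | 1 | 1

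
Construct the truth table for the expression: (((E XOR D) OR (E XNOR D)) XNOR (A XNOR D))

E | A | D | Output
------------------
0 | 0 | 0 | 1
0 | 0 | 1 | 0
0 | 1 | 0 | 0
0 | 1 | 1 | 1
1 | 0 | 0 | 1
1 | 0 | 1 | 0
1 | 1 | 0 | 0
1 | 1 | 1 | 1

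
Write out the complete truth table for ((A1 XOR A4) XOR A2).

A4 | A2 | A1 | Output
---------------------
0 | 0 | 0 | 0
0 | 0 | 1 | 1
0 | 1 | 0 | 1
0 | 1 | 1 | 0
1 | 0 | 0 | 1
1 | 0 | 1 | 0
1 | 1 | 0 | 0
1 | 1 | 1 | 1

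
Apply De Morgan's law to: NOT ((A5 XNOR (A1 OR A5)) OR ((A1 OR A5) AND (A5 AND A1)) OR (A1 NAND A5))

NOT (A5 XNOR (A1 OR A5)) AND NOT ((A1 OR A5) AND (A5 AND A1)) AND NOT (A1 NAND A5)
De Morgan's: NOT(OR of terms) = AND of negations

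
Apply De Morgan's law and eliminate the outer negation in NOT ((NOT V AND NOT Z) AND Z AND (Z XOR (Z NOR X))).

NOT (NOT V AND NOT Z) OR NOT Z OR NOT (Z XOR (Z NOR X))
De Morgan's: NOT(AND of terms) = OR of negations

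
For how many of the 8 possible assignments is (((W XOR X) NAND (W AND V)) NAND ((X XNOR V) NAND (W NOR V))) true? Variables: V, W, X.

Satisfying assignments: (0,0,0), (1,1,0)
Count: 2 out of 8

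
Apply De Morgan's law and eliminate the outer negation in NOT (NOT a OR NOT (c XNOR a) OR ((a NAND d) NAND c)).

a AND (c XNOR a) AND NOT ((a NAND d) NAND c)
De Morgan's: NOT(OR of terms) = AND of negations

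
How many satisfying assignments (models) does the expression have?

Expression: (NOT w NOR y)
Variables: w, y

Satisfying assignments: (1,0)
Count: 1 out of 4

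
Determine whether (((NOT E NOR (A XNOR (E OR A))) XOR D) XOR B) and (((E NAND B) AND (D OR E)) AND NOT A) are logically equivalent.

No. Counterexample: with A=0, E=0, D=0, B=1, Expression 1 = 1 but Expression 2 = 0.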